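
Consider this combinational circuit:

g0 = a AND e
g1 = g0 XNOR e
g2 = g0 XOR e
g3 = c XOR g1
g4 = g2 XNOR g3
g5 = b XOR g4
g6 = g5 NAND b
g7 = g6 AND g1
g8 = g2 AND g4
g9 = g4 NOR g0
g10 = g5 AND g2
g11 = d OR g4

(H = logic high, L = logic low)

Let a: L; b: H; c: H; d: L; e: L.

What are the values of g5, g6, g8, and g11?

g5 = L; g6 = H; g8 = L; g11 = H

g0 = a AND e = L AND L = L
g1 = g0 XNOR e = L XNOR L = H
g2 = g0 XOR e = L XOR L = L
g3 = c XOR g1 = H XOR H = L
g4 = g2 XNOR g3 = L XNOR L = H
g5 = b XOR g4 = H XOR H = L
g6 = g5 NAND b = L NAND H = H
g8 = g2 AND g4 = L AND H = L
g11 = d OR g4 = L OR H = H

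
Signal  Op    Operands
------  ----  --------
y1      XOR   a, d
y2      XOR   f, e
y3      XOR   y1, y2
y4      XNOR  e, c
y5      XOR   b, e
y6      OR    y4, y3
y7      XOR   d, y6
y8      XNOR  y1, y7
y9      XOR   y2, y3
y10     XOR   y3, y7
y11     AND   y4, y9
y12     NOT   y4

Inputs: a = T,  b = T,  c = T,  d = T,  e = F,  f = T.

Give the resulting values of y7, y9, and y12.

y1 = a XOR d = T XOR T = F
y2 = f XOR e = T XOR F = T
y3 = y1 XOR y2 = F XOR T = T
y4 = e XNOR c = F XNOR T = F
y6 = y4 OR y3 = F OR T = T
y7 = d XOR y6 = T XOR T = F
y9 = y2 XOR y3 = T XOR T = F
y12 = NOT y4 = NOT F = T

y7 = F  y9 = F  y12 = T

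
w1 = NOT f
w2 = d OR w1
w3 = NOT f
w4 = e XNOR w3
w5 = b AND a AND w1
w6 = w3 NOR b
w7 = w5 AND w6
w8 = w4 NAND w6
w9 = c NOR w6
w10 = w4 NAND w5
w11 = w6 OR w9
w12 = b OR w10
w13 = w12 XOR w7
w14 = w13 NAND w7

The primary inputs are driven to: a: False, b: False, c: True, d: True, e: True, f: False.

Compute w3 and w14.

w3 = True  w14 = True

w1 = NOT f = NOT False = True
w3 = NOT f = NOT False = True
w4 = e XNOR w3 = True XNOR True = True
w5 = b AND a AND w1 = False AND False AND True = False
w6 = w3 NOR b = True NOR False = False
w7 = w5 AND w6 = False AND False = False
w10 = w4 NAND w5 = True NAND False = True
w12 = b OR w10 = False OR True = True
w13 = w12 XOR w7 = True XOR False = True
w14 = w13 NAND w7 = True NAND False = True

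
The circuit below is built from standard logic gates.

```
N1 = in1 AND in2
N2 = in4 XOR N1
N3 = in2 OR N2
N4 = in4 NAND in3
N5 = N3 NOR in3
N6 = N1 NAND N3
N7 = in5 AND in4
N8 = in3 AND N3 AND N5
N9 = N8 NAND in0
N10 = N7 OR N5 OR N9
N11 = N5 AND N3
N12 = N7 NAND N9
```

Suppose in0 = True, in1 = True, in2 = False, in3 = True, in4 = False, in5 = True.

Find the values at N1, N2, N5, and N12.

N1 = False; N2 = False; N5 = False; N12 = True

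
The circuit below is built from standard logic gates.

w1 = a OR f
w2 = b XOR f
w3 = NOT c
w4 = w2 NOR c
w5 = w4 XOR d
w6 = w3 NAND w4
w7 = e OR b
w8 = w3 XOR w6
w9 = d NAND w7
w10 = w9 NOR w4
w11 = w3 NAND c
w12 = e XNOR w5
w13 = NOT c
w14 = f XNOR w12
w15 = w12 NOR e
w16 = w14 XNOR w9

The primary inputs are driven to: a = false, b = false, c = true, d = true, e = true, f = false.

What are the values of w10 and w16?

w10 = true, w16 = true

w2 = b XOR f = false XOR false = false
w4 = w2 NOR c = false NOR true = false
w5 = w4 XOR d = false XOR true = true
w7 = e OR b = true OR false = true
w9 = d NAND w7 = true NAND true = false
w10 = w9 NOR w4 = false NOR false = true
w12 = e XNOR w5 = true XNOR true = true
w14 = f XNOR w12 = false XNOR true = false
w16 = w14 XNOR w9 = false XNOR false = true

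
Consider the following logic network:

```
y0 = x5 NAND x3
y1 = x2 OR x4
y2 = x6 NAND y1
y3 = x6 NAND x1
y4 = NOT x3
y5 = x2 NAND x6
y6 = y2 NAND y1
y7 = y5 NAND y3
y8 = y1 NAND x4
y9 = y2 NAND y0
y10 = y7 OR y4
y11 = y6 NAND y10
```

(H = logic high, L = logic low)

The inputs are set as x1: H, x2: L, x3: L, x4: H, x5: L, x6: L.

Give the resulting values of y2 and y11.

y2 = H, y11 = H

y1 = x2 OR x4 = L OR H = H
y2 = x6 NAND y1 = L NAND H = H
y3 = x6 NAND x1 = L NAND H = H
y4 = NOT x3 = NOT L = H
y5 = x2 NAND x6 = L NAND L = H
y6 = y2 NAND y1 = H NAND H = L
y7 = y5 NAND y3 = H NAND H = L
y10 = y7 OR y4 = L OR H = H
y11 = y6 NAND y10 = L NAND H = H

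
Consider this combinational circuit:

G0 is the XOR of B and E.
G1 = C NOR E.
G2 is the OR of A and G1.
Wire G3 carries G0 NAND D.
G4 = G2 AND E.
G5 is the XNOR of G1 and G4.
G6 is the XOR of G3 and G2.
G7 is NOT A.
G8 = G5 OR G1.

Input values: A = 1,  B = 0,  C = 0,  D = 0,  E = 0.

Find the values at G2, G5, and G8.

G2 = 1, G5 = 0, G8 = 1

G1 = C NOR E = 0 NOR 0 = 1
G2 = A OR G1 = 1 OR 1 = 1
G4 = G2 AND E = 1 AND 0 = 0
G5 = G1 XNOR G4 = 1 XNOR 0 = 0
G8 = G5 OR G1 = 0 OR 1 = 1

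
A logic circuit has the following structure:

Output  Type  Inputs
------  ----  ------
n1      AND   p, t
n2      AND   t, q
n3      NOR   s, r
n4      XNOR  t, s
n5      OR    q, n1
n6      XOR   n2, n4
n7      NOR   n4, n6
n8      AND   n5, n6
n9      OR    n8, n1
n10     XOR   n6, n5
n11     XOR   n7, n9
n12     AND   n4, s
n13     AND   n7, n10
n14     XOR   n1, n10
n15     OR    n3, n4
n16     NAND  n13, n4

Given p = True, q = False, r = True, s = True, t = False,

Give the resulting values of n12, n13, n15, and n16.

n12 = False, n13 = False, n15 = False, n16 = True

n1 = p AND t = True AND False = False
n2 = t AND q = False AND False = False
n3 = s NOR r = True NOR True = False
n4 = t XNOR s = False XNOR True = False
n5 = q OR n1 = False OR False = False
n6 = n2 XOR n4 = False XOR False = False
n7 = n4 NOR n6 = False NOR False = True
n10 = n6 XOR n5 = False XOR False = False
n12 = n4 AND s = False AND True = False
n13 = n7 AND n10 = True AND False = False
n15 = n3 OR n4 = False OR False = False
n16 = n13 NAND n4 = False NAND False = True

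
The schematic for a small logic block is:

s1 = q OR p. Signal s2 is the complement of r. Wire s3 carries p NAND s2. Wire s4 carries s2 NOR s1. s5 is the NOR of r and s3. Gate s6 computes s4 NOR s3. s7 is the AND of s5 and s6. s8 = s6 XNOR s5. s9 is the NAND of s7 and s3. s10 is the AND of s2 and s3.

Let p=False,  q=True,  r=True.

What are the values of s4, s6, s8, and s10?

s4 = False; s6 = False; s8 = True; s10 = False

s1 = q OR p = True OR False = True
s2 = NOT r = NOT True = False
s3 = p NAND s2 = False NAND False = True
s4 = s2 NOR s1 = False NOR True = False
s5 = r NOR s3 = True NOR True = False
s6 = s4 NOR s3 = False NOR True = False
s8 = s6 XNOR s5 = False XNOR False = True
s10 = s2 AND s3 = False AND True = False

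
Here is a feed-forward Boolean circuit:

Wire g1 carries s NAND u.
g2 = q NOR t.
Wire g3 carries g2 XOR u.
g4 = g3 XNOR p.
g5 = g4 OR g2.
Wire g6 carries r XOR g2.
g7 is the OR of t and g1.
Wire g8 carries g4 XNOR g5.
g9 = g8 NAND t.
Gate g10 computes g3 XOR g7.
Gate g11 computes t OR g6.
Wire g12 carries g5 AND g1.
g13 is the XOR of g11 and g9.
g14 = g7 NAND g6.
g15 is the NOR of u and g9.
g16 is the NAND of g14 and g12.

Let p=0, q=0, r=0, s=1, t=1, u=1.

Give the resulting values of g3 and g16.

g3 = 1  g16 = 1

g1 = s NAND u = 1 NAND 1 = 0
g2 = q NOR t = 0 NOR 1 = 0
g3 = g2 XOR u = 0 XOR 1 = 1
g4 = g3 XNOR p = 1 XNOR 0 = 0
g5 = g4 OR g2 = 0 OR 0 = 0
g6 = r XOR g2 = 0 XOR 0 = 0
g7 = t OR g1 = 1 OR 0 = 1
g12 = g5 AND g1 = 0 AND 0 = 0
g14 = g7 NAND g6 = 1 NAND 0 = 1
g16 = g14 NAND g12 = 1 NAND 0 = 1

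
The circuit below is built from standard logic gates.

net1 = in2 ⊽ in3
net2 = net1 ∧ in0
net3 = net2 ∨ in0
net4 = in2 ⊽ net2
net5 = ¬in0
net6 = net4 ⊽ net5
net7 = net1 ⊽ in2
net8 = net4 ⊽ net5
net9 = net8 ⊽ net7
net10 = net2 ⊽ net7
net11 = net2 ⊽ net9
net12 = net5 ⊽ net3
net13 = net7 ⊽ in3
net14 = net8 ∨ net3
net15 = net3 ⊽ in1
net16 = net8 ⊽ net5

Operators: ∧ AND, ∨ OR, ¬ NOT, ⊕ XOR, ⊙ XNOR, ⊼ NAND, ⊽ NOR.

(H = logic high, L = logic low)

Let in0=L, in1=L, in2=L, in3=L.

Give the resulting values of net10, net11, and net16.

net10 = H; net11 = L; net16 = L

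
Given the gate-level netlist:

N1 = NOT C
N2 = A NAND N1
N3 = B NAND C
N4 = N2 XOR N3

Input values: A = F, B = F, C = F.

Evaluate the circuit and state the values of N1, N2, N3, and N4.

N1 = NOT C = NOT F = T
N2 = A NAND N1 = F NAND T = T
N3 = B NAND C = F NAND F = T
N4 = N2 XOR N3 = T XOR T = F

N1 = T, N2 = T, N3 = T, N4 = F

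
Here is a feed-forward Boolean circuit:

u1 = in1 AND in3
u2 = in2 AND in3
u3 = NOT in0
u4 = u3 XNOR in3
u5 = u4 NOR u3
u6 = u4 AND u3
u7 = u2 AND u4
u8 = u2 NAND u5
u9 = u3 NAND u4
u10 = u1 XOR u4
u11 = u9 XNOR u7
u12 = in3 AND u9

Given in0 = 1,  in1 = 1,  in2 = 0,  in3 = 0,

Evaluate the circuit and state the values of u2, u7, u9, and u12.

u2 = 0, u7 = 0, u9 = 1, u12 = 0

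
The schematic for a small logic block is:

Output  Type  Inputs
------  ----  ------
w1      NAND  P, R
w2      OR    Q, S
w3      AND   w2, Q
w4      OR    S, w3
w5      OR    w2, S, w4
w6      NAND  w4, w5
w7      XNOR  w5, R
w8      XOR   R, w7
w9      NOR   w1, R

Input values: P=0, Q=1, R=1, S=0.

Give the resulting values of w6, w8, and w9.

w1 = P NAND R = 0 NAND 1 = 1
w2 = Q OR S = 1 OR 0 = 1
w3 = w2 AND Q = 1 AND 1 = 1
w4 = S OR w3 = 0 OR 1 = 1
w5 = w2 OR S OR w4 = 1 OR 0 OR 1 = 1
w6 = w4 NAND w5 = 1 NAND 1 = 0
w7 = w5 XNOR R = 1 XNOR 1 = 1
w8 = R XOR w7 = 1 XOR 1 = 0
w9 = w1 NOR R = 1 NOR 1 = 0

w6 = 0; w8 = 0; w9 = 0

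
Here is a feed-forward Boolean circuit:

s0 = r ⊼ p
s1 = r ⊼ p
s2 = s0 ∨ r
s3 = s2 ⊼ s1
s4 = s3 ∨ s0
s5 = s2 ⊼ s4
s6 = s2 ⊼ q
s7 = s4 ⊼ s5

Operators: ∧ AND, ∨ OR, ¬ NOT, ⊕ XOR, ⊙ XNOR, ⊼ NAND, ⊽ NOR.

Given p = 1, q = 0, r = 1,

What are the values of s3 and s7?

s0 = r NAND p = 1 NAND 1 = 0
s1 = r NAND p = 1 NAND 1 = 0
s2 = s0 OR r = 0 OR 1 = 1
s3 = s2 NAND s1 = 1 NAND 0 = 1
s4 = s3 OR s0 = 1 OR 0 = 1
s5 = s2 NAND s4 = 1 NAND 1 = 0
s7 = s4 NAND s5 = 1 NAND 0 = 1

s3 = 1; s7 = 1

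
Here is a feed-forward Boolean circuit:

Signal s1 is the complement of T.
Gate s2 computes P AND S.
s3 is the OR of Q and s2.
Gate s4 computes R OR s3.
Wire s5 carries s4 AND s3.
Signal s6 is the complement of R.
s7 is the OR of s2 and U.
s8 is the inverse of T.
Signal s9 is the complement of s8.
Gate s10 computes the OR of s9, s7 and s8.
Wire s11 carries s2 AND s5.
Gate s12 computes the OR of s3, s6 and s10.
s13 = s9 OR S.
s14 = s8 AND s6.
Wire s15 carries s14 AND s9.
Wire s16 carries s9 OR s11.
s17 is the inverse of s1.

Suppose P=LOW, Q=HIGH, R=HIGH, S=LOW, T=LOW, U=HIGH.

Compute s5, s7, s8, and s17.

s5 = HIGH  s7 = HIGH  s8 = HIGH  s17 = LOW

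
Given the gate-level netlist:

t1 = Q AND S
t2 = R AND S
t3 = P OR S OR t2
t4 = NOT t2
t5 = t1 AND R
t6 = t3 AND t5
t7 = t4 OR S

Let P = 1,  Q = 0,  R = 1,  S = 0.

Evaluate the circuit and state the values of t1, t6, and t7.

t1 = 0  t6 = 0  t7 = 1

t1 = Q AND S = 0 AND 0 = 0
t2 = R AND S = 1 AND 0 = 0
t3 = P OR S OR t2 = 1 OR 0 OR 0 = 1
t4 = NOT t2 = NOT 0 = 1
t5 = t1 AND R = 0 AND 1 = 0
t6 = t3 AND t5 = 1 AND 0 = 0
t7 = t4 OR S = 1 OR 0 = 1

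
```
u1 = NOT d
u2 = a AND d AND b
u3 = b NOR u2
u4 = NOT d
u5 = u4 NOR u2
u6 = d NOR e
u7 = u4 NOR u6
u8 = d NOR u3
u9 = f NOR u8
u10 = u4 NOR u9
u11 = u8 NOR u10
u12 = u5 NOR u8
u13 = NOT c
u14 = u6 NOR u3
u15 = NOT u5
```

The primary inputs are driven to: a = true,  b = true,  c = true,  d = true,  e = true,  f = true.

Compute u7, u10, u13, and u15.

u2 = a AND d AND b = true AND true AND true = true
u3 = b NOR u2 = true NOR true = false
u4 = NOT d = NOT true = false
u5 = u4 NOR u2 = false NOR true = false
u6 = d NOR e = true NOR true = false
u7 = u4 NOR u6 = false NOR false = true
u8 = d NOR u3 = true NOR false = false
u9 = f NOR u8 = true NOR false = false
u10 = u4 NOR u9 = false NOR false = true
u13 = NOT c = NOT true = false
u15 = NOT u5 = NOT false = true

u7 = true; u10 = true; u13 = false; u15 = true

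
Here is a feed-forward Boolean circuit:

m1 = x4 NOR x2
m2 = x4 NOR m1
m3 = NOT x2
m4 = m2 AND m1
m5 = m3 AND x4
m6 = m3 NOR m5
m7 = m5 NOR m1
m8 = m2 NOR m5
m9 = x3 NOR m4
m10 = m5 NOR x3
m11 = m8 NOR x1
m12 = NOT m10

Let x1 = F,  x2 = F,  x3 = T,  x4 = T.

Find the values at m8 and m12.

m1 = x4 NOR x2 = T NOR F = F
m2 = x4 NOR m1 = T NOR F = F
m3 = NOT x2 = NOT F = T
m5 = m3 AND x4 = T AND T = T
m8 = m2 NOR m5 = F NOR T = F
m10 = m5 NOR x3 = T NOR T = F
m12 = NOT m10 = NOT F = T

m8 = F, m12 = T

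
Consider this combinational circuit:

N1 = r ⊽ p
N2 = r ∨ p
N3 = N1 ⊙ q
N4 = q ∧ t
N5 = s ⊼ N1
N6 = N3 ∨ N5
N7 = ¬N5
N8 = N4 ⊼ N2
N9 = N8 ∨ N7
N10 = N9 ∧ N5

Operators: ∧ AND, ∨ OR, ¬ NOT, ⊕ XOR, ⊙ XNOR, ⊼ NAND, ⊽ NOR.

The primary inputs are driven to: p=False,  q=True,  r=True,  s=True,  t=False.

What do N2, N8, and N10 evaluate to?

N1 = r NOR p = True NOR False = False
N2 = r OR p = True OR False = True
N4 = q AND t = True AND False = False
N5 = s NAND N1 = True NAND False = True
N7 = NOT N5 = NOT True = False
N8 = N4 NAND N2 = False NAND True = True
N9 = N8 OR N7 = True OR False = True
N10 = N9 AND N5 = True AND True = True

N2 = True  N8 = True  N10 = True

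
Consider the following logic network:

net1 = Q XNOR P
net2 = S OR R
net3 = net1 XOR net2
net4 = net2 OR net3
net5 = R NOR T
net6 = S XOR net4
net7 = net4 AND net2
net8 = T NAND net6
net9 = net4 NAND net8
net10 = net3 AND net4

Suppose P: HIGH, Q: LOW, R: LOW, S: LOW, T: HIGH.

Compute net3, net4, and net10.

net1 = Q XNOR P = LOW XNOR HIGH = LOW
net2 = S OR R = LOW OR LOW = LOW
net3 = net1 XOR net2 = LOW XOR LOW = LOW
net4 = net2 OR net3 = LOW OR LOW = LOW
net10 = net3 AND net4 = LOW AND LOW = LOW

net3 = LOW  net4 = LOW  net10 = LOW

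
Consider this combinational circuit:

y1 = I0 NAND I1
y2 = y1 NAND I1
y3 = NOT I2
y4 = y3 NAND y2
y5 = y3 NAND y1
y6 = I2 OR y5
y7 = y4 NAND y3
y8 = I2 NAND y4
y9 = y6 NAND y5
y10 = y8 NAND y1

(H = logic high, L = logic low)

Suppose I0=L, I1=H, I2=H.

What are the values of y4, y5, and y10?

y4 = H; y5 = H; y10 = H

y1 = I0 NAND I1 = L NAND H = H
y2 = y1 NAND I1 = H NAND H = L
y3 = NOT I2 = NOT H = L
y4 = y3 NAND y2 = L NAND L = H
y5 = y3 NAND y1 = L NAND H = H
y8 = I2 NAND y4 = H NAND H = L
y10 = y8 NAND y1 = L NAND H = H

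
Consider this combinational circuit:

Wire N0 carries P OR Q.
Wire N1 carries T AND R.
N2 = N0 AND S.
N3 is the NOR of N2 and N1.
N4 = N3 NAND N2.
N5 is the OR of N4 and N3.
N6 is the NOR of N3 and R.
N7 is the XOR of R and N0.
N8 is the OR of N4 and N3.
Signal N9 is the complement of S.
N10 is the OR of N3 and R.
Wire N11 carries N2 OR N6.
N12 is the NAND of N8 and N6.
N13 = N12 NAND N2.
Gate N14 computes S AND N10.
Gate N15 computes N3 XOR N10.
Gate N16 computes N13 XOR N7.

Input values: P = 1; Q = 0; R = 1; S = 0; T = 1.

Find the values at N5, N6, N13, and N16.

N5 = 1, N6 = 0, N13 = 1, N16 = 1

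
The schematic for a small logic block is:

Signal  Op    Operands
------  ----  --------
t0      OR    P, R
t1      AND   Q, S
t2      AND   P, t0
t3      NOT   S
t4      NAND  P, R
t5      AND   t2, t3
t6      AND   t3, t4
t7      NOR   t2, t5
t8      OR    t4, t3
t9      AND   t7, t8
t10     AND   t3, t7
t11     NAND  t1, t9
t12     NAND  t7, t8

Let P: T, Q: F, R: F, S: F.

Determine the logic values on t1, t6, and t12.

t1 = F; t6 = T; t12 = T

t0 = P OR R = T OR F = T
t1 = Q AND S = F AND F = F
t2 = P AND t0 = T AND T = T
t3 = NOT S = NOT F = T
t4 = P NAND R = T NAND F = T
t5 = t2 AND t3 = T AND T = T
t6 = t3 AND t4 = T AND T = T
t7 = t2 NOR t5 = T NOR T = F
t8 = t4 OR t3 = T OR T = T
t12 = t7 NAND t8 = F NAND T = T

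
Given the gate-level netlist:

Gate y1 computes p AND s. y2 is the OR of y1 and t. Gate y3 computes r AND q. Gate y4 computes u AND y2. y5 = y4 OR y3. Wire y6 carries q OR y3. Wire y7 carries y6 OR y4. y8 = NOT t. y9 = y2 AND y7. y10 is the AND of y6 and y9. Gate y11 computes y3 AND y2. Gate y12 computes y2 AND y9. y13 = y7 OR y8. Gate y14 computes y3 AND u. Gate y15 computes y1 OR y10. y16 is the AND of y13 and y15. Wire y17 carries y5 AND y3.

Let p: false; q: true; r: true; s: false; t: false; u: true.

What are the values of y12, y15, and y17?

y1 = p AND s = false AND false = false
y2 = y1 OR t = false OR false = false
y3 = r AND q = true AND true = true
y4 = u AND y2 = true AND false = false
y5 = y4 OR y3 = false OR true = true
y6 = q OR y3 = true OR true = true
y7 = y6 OR y4 = true OR false = true
y9 = y2 AND y7 = false AND true = false
y10 = y6 AND y9 = true AND false = false
y12 = y2 AND y9 = false AND false = false
y15 = y1 OR y10 = false OR false = false
y17 = y5 AND y3 = true AND true = true

y12 = false, y15 = false, y17 = true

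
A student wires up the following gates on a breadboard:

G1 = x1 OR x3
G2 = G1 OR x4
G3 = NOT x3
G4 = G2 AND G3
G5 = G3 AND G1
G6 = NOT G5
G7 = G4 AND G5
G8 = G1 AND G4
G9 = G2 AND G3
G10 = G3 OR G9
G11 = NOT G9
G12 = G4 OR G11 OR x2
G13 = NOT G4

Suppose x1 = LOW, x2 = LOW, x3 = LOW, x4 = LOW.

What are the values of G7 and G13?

G1 = x1 OR x3 = LOW OR LOW = LOW
G2 = G1 OR x4 = LOW OR LOW = LOW
G3 = NOT x3 = NOT LOW = HIGH
G4 = G2 AND G3 = LOW AND HIGH = LOW
G5 = G3 AND G1 = HIGH AND LOW = LOW
G7 = G4 AND G5 = LOW AND LOW = LOW
G13 = NOT G4 = NOT LOW = HIGH

G7 = LOW, G13 = HIGH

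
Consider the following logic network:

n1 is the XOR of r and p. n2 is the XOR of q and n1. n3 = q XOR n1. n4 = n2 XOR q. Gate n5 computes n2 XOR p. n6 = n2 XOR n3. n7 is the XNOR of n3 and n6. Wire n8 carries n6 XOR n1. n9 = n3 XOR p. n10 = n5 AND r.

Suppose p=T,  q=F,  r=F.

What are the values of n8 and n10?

n1 = r XOR p = F XOR T = T
n2 = q XOR n1 = F XOR T = T
n3 = q XOR n1 = F XOR T = T
n5 = n2 XOR p = T XOR T = F
n6 = n2 XOR n3 = T XOR T = F
n8 = n6 XOR n1 = F XOR T = T
n10 = n5 AND r = F AND F = F

n8 = T; n10 = F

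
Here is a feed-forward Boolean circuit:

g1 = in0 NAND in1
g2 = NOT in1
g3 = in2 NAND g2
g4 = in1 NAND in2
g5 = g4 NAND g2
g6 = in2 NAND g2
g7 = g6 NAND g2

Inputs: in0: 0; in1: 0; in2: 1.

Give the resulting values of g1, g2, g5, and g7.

g1 = in0 NAND in1 = 0 NAND 0 = 1
g2 = NOT in1 = NOT 0 = 1
g4 = in1 NAND in2 = 0 NAND 1 = 1
g5 = g4 NAND g2 = 1 NAND 1 = 0
g6 = in2 NAND g2 = 1 NAND 1 = 0
g7 = g6 NAND g2 = 0 NAND 1 = 1

g1 = 1  g2 = 1  g5 = 0  g7 = 1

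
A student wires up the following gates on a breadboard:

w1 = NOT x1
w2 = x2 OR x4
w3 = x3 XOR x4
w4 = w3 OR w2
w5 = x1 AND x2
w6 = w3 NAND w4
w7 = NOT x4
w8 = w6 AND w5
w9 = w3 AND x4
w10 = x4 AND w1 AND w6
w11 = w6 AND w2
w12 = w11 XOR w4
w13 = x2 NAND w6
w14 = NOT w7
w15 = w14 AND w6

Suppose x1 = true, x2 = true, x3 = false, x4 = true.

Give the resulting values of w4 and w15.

w4 = true, w15 = false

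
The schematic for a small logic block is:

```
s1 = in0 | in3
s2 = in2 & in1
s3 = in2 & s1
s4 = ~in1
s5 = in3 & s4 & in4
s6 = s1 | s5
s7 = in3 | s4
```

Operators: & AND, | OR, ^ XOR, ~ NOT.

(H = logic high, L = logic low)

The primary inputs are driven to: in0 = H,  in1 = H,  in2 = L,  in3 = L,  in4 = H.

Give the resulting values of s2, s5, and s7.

s2 = L  s5 = L  s7 = L

s2 = in2 AND in1 = L AND H = L
s4 = NOT in1 = NOT H = L
s5 = in3 AND s4 AND in4 = L AND L AND H = L
s7 = in3 OR s4 = L OR L = L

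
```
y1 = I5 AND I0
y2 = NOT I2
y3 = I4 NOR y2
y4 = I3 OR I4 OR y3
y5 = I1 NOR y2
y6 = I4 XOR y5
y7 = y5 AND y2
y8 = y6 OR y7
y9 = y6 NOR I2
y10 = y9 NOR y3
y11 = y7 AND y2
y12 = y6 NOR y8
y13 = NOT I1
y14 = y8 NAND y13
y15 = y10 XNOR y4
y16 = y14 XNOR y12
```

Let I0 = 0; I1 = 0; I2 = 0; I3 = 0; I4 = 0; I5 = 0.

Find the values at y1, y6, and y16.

y1 = 0, y6 = 0, y16 = 1

y1 = I5 AND I0 = 0 AND 0 = 0
y2 = NOT I2 = NOT 0 = 1
y5 = I1 NOR y2 = 0 NOR 1 = 0
y6 = I4 XOR y5 = 0 XOR 0 = 0
y7 = y5 AND y2 = 0 AND 1 = 0
y8 = y6 OR y7 = 0 OR 0 = 0
y12 = y6 NOR y8 = 0 NOR 0 = 1
y13 = NOT I1 = NOT 0 = 1
y14 = y8 NAND y13 = 0 NAND 1 = 1
y16 = y14 XNOR y12 = 1 XNOR 1 = 1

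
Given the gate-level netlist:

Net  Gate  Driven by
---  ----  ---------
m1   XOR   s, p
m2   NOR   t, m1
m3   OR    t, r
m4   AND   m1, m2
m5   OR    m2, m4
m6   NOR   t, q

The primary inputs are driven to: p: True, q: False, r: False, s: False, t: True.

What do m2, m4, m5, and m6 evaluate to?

m1 = s XOR p = False XOR True = True
m2 = t NOR m1 = True NOR True = False
m4 = m1 AND m2 = True AND False = False
m5 = m2 OR m4 = False OR False = False
m6 = t NOR q = True NOR False = False

m2 = False; m4 = False; m5 = False; m6 = False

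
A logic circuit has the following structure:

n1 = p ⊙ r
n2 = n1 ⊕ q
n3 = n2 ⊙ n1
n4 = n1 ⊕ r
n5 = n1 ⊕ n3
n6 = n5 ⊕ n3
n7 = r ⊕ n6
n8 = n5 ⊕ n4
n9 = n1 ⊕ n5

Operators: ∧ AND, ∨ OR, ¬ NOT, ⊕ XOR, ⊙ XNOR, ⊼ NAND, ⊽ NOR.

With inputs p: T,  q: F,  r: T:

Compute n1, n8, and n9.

n1 = T, n8 = F, n9 = T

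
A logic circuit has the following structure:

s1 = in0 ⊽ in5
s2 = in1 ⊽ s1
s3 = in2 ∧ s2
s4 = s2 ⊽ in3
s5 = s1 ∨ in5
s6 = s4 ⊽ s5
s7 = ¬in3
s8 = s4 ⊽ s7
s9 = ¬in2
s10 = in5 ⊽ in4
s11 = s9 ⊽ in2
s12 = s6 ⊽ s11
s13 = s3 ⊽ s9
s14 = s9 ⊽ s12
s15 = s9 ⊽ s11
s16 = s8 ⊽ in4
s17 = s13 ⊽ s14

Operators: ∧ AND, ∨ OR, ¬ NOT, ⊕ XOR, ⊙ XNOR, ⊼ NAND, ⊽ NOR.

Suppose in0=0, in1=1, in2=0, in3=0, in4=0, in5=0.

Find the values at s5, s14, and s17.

s1 = in0 NOR in5 = 0 NOR 0 = 1
s2 = in1 NOR s1 = 1 NOR 1 = 0
s3 = in2 AND s2 = 0 AND 0 = 0
s4 = s2 NOR in3 = 0 NOR 0 = 1
s5 = s1 OR in5 = 1 OR 0 = 1
s6 = s4 NOR s5 = 1 NOR 1 = 0
s9 = NOT in2 = NOT 0 = 1
s11 = s9 NOR in2 = 1 NOR 0 = 0
s12 = s6 NOR s11 = 0 NOR 0 = 1
s13 = s3 NOR s9 = 0 NOR 1 = 0
s14 = s9 NOR s12 = 1 NOR 1 = 0
s17 = s13 NOR s14 = 0 NOR 0 = 1

s5 = 1  s14 = 0  s17 = 1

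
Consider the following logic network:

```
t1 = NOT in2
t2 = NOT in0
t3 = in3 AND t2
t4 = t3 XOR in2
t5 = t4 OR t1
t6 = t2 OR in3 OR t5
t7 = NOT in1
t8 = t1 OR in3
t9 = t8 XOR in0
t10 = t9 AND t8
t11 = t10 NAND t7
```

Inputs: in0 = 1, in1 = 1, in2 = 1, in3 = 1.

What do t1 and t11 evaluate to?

t1 = 0, t11 = 1

t1 = NOT in2 = NOT 1 = 0
t7 = NOT in1 = NOT 1 = 0
t8 = t1 OR in3 = 0 OR 1 = 1
t9 = t8 XOR in0 = 1 XOR 1 = 0
t10 = t9 AND t8 = 0 AND 1 = 0
t11 = t10 NAND t7 = 0 NAND 0 = 1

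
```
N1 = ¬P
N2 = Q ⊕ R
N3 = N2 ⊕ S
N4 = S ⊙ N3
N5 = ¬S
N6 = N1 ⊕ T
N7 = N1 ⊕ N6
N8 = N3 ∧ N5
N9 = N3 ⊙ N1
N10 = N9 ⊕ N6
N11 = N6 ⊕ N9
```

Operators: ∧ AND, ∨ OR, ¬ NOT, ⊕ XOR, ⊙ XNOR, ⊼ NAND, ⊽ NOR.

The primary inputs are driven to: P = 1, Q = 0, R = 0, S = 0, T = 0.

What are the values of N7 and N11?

N7 = 0; N11 = 1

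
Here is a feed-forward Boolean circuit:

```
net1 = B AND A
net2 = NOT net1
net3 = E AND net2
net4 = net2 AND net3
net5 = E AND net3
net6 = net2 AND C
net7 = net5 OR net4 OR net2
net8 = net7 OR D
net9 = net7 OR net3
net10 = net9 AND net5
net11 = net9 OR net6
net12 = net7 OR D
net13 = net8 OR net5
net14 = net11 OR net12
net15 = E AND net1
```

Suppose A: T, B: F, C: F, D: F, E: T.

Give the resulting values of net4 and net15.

net4 = T  net15 = F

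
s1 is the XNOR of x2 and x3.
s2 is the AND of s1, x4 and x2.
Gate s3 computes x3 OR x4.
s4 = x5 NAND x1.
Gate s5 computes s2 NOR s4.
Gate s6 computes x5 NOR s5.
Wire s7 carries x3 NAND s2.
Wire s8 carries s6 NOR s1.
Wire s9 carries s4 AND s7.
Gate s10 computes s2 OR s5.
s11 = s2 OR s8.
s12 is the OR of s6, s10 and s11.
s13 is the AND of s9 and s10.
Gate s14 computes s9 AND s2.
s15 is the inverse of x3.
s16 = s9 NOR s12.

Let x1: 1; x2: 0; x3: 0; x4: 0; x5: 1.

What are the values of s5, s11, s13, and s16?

s5 = 1, s11 = 0, s13 = 0, s16 = 0

s1 = x2 XNOR x3 = 0 XNOR 0 = 1
s2 = s1 AND x4 AND x2 = 1 AND 0 AND 0 = 0
s4 = x5 NAND x1 = 1 NAND 1 = 0
s5 = s2 NOR s4 = 0 NOR 0 = 1
s6 = x5 NOR s5 = 1 NOR 1 = 0
s7 = x3 NAND s2 = 0 NAND 0 = 1
s8 = s6 NOR s1 = 0 NOR 1 = 0
s9 = s4 AND s7 = 0 AND 1 = 0
s10 = s2 OR s5 = 0 OR 1 = 1
s11 = s2 OR s8 = 0 OR 0 = 0
s12 = s6 OR s10 OR s11 = 0 OR 1 OR 0 = 1
s13 = s9 AND s10 = 0 AND 1 = 0
s16 = s9 NOR s12 = 0 NOR 1 = 0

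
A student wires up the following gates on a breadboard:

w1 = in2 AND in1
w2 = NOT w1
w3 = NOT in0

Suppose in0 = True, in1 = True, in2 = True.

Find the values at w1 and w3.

w1 = True, w3 = False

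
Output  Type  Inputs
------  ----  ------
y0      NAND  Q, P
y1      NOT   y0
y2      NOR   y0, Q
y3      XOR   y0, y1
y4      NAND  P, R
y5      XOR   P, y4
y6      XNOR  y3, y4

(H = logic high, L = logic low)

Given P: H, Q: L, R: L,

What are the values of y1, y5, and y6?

y1 = L, y5 = L, y6 = H

y0 = Q NAND P = L NAND H = H
y1 = NOT y0 = NOT H = L
y3 = y0 XOR y1 = H XOR L = H
y4 = P NAND R = H NAND L = H
y5 = P XOR y4 = H XOR H = L
y6 = y3 XNOR y4 = H XNOR H = H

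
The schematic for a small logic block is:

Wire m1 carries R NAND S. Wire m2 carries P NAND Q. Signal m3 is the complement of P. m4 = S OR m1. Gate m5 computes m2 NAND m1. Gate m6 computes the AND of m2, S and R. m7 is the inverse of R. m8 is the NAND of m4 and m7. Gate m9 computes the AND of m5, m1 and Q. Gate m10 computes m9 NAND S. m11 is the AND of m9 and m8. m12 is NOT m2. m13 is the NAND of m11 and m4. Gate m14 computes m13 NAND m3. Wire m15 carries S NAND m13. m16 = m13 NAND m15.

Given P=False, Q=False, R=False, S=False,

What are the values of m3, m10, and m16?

m1 = R NAND S = False NAND False = True
m2 = P NAND Q = False NAND False = True
m3 = NOT P = NOT False = True
m4 = S OR m1 = False OR True = True
m5 = m2 NAND m1 = True NAND True = False
m7 = NOT R = NOT False = True
m8 = m4 NAND m7 = True NAND True = False
m9 = m5 AND m1 AND Q = False AND True AND False = False
m10 = m9 NAND S = False NAND False = True
m11 = m9 AND m8 = False AND False = False
m13 = m11 NAND m4 = False NAND True = True
m15 = S NAND m13 = False NAND True = True
m16 = m13 NAND m15 = True NAND True = False

m3 = True, m10 = True, m16 = False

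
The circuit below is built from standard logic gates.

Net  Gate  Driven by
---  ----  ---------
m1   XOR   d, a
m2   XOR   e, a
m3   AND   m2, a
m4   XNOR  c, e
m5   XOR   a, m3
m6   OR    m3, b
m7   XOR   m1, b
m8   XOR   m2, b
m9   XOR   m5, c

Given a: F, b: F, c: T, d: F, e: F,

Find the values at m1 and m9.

m1 = d XOR a = F XOR F = F
m2 = e XOR a = F XOR F = F
m3 = m2 AND a = F AND F = F
m5 = a XOR m3 = F XOR F = F
m9 = m5 XOR c = F XOR T = T

m1 = F, m9 = T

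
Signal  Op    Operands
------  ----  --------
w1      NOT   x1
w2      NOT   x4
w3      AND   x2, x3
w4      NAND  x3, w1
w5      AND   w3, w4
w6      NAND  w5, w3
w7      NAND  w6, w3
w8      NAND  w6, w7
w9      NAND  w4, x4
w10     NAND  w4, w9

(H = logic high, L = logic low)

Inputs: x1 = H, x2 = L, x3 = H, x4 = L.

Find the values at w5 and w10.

w5 = L, w10 = L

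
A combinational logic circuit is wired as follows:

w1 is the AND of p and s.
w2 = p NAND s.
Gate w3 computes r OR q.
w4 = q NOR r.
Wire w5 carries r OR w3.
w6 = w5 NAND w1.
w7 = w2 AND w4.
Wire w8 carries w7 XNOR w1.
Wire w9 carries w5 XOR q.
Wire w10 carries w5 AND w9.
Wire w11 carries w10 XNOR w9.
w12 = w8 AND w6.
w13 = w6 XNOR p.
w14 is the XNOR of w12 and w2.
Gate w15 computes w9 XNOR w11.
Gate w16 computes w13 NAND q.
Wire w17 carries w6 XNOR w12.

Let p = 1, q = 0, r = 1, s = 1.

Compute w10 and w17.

w1 = p AND s = 1 AND 1 = 1
w2 = p NAND s = 1 NAND 1 = 0
w3 = r OR q = 1 OR 0 = 1
w4 = q NOR r = 0 NOR 1 = 0
w5 = r OR w3 = 1 OR 1 = 1
w6 = w5 NAND w1 = 1 NAND 1 = 0
w7 = w2 AND w4 = 0 AND 0 = 0
w8 = w7 XNOR w1 = 0 XNOR 1 = 0
w9 = w5 XOR q = 1 XOR 0 = 1
w10 = w5 AND w9 = 1 AND 1 = 1
w12 = w8 AND w6 = 0 AND 0 = 0
w17 = w6 XNOR w12 = 0 XNOR 0 = 1

w10 = 1  w17 = 1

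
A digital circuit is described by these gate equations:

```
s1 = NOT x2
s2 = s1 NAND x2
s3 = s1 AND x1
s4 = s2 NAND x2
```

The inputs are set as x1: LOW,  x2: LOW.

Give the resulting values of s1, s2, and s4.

s1 = HIGH  s2 = HIGH  s4 = HIGH

s1 = NOT x2 = NOT LOW = HIGH
s2 = s1 NAND x2 = HIGH NAND LOW = HIGH
s4 = s2 NAND x2 = HIGH NAND LOW = HIGH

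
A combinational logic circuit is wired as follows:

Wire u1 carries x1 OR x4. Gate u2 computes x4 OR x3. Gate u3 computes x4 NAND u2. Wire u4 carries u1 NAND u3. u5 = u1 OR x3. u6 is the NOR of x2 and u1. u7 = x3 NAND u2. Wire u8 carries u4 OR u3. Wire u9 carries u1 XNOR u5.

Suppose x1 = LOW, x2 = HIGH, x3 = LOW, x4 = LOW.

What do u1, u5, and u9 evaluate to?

u1 = x1 OR x4 = LOW OR LOW = LOW
u5 = u1 OR x3 = LOW OR LOW = LOW
u9 = u1 XNOR u5 = LOW XNOR LOW = HIGH

u1 = LOW  u5 = LOW  u9 = HIGH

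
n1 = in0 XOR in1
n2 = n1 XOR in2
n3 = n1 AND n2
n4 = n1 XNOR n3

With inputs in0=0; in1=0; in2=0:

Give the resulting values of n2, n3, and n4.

n1 = in0 XOR in1 = 0 XOR 0 = 0
n2 = n1 XOR in2 = 0 XOR 0 = 0
n3 = n1 AND n2 = 0 AND 0 = 0
n4 = n1 XNOR n3 = 0 XNOR 0 = 1

n2 = 0; n3 = 0; n4 = 1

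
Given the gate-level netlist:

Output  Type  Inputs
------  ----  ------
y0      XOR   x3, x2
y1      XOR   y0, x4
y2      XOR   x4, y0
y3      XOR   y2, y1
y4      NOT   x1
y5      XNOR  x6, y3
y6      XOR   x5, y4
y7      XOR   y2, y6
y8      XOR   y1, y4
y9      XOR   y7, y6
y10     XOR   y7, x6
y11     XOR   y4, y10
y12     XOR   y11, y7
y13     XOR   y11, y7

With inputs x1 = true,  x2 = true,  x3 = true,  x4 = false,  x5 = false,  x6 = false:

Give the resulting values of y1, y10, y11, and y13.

y0 = x3 XOR x2 = true XOR true = false
y1 = y0 XOR x4 = false XOR false = false
y2 = x4 XOR y0 = false XOR false = false
y4 = NOT x1 = NOT true = false
y6 = x5 XOR y4 = false XOR false = false
y7 = y2 XOR y6 = false XOR false = false
y10 = y7 XOR x6 = false XOR false = false
y11 = y4 XOR y10 = false XOR false = false
y13 = y11 XOR y7 = false XOR false = false

y1 = false, y10 = false, y11 = false, y13 = false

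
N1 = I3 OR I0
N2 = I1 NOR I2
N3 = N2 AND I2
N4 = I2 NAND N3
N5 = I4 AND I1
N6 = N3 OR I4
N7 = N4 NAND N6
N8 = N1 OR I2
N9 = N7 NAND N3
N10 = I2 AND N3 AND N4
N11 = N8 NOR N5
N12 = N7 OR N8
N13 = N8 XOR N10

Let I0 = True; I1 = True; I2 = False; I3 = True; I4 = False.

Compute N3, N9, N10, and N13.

N1 = I3 OR I0 = True OR True = True
N2 = I1 NOR I2 = True NOR False = False
N3 = N2 AND I2 = False AND False = False
N4 = I2 NAND N3 = False NAND False = True
N6 = N3 OR I4 = False OR False = False
N7 = N4 NAND N6 = True NAND False = True
N8 = N1 OR I2 = True OR False = True
N9 = N7 NAND N3 = True NAND False = True
N10 = I2 AND N3 AND N4 = False AND False AND True = False
N13 = N8 XOR N10 = True XOR False = True

N3 = False, N9 = True, N10 = False, N13 = True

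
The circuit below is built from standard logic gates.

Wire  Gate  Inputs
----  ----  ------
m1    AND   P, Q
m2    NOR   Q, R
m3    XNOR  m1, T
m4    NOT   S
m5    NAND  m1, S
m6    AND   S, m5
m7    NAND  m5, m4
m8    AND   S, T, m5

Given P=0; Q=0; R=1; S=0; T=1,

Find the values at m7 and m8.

m1 = P AND Q = 0 AND 0 = 0
m4 = NOT S = NOT 0 = 1
m5 = m1 NAND S = 0 NAND 0 = 1
m7 = m5 NAND m4 = 1 NAND 1 = 0
m8 = S AND T AND m5 = 0 AND 1 AND 1 = 0

m7 = 0; m8 = 0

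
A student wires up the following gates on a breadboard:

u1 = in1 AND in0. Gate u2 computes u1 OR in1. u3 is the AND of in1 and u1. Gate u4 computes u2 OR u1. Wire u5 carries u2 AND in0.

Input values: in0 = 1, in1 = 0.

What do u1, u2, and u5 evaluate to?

u1 = 0; u2 = 0; u5 = 0

u1 = in1 AND in0 = 0 AND 1 = 0
u2 = u1 OR in1 = 0 OR 0 = 0
u5 = u2 AND in0 = 0 AND 1 = 0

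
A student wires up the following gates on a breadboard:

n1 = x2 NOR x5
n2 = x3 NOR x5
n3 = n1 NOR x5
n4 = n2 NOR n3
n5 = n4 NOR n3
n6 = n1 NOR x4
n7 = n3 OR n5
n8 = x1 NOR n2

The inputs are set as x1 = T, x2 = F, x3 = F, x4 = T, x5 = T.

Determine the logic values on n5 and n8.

n5 = F; n8 = F

n1 = x2 NOR x5 = F NOR T = F
n2 = x3 NOR x5 = F NOR T = F
n3 = n1 NOR x5 = F NOR T = F
n4 = n2 NOR n3 = F NOR F = T
n5 = n4 NOR n3 = T NOR F = F
n8 = x1 NOR n2 = T NOR F = F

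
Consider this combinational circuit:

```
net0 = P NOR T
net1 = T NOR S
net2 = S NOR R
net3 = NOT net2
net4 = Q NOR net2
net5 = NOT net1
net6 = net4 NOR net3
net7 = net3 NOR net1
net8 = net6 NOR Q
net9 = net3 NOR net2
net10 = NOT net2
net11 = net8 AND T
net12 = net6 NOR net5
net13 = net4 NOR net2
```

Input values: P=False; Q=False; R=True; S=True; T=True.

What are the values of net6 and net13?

net6 = False, net13 = False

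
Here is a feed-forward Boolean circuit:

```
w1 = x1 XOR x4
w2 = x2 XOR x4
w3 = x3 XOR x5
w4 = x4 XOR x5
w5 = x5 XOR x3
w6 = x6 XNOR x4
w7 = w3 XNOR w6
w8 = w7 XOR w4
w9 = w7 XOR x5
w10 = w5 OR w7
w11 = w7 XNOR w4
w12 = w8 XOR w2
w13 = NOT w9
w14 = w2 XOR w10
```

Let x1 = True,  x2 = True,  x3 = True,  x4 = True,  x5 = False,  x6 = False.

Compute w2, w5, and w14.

w2 = False  w5 = True  w14 = True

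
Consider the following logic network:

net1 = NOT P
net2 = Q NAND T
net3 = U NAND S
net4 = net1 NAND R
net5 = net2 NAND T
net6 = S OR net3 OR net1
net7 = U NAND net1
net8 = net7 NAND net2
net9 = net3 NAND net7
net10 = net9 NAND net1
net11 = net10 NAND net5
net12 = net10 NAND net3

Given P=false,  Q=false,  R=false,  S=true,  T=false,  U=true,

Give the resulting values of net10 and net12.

net1 = NOT P = NOT false = true
net3 = U NAND S = true NAND true = false
net7 = U NAND net1 = true NAND true = false
net9 = net3 NAND net7 = false NAND false = true
net10 = net9 NAND net1 = true NAND true = false
net12 = net10 NAND net3 = false NAND false = true

net10 = false; net12 = true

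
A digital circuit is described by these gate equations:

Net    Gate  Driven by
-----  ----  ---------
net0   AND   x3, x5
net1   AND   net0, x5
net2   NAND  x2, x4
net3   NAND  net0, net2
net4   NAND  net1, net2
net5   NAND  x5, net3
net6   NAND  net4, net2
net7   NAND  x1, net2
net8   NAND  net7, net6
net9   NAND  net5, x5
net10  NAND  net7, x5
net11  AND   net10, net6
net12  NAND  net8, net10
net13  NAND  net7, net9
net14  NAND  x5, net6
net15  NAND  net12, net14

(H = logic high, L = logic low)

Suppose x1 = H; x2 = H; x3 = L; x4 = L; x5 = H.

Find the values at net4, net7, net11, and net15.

net4 = H, net7 = L, net11 = L, net15 = H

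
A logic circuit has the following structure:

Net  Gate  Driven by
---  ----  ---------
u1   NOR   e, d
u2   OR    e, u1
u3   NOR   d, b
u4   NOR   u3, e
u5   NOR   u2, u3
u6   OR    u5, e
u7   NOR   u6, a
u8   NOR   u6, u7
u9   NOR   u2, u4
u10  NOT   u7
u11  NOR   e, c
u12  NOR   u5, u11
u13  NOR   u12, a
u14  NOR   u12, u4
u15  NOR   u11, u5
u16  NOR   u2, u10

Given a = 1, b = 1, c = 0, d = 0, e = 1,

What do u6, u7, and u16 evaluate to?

u6 = 1, u7 = 0, u16 = 0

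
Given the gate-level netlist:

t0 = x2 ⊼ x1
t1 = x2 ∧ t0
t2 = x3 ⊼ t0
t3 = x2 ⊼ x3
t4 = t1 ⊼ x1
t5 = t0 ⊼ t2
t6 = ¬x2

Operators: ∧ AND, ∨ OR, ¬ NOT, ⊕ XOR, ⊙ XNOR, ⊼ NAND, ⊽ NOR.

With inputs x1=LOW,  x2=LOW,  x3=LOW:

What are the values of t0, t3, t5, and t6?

t0 = x2 NAND x1 = LOW NAND LOW = HIGH
t2 = x3 NAND t0 = LOW NAND HIGH = HIGH
t3 = x2 NAND x3 = LOW NAND LOW = HIGH
t5 = t0 NAND t2 = HIGH NAND HIGH = LOW
t6 = NOT x2 = NOT LOW = HIGH

t0 = HIGH  t3 = HIGH  t5 = LOW  t6 = HIGH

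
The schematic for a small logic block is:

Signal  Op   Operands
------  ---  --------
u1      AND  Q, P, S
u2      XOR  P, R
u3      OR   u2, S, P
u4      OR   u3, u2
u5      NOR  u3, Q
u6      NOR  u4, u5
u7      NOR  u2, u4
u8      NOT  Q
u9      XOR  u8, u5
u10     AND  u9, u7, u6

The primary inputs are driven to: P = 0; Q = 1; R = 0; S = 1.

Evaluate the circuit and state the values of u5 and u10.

u5 = 0, u10 = 0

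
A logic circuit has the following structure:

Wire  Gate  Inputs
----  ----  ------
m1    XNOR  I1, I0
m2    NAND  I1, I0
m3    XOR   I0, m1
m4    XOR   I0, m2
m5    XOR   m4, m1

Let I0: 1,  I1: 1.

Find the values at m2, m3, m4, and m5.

m2 = 0, m3 = 0, m4 = 1, m5 = 0

m1 = I1 XNOR I0 = 1 XNOR 1 = 1
m2 = I1 NAND I0 = 1 NAND 1 = 0
m3 = I0 XOR m1 = 1 XOR 1 = 0
m4 = I0 XOR m2 = 1 XOR 0 = 1
m5 = m4 XOR m1 = 1 XOR 1 = 0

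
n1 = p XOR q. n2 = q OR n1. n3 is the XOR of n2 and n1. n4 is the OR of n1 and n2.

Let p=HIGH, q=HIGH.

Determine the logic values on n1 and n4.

n1 = LOW; n4 = HIGH

n1 = p XOR q = HIGH XOR HIGH = LOW
n2 = q OR n1 = HIGH OR LOW = HIGH
n4 = n1 OR n2 = LOW OR HIGH = HIGH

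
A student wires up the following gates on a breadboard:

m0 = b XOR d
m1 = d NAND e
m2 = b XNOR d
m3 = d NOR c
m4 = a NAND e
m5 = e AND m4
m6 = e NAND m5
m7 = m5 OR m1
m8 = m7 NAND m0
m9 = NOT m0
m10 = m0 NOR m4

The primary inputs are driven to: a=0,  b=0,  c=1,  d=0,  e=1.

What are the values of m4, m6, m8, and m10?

m4 = 1, m6 = 0, m8 = 1, m10 = 0

m0 = b XOR d = 0 XOR 0 = 0
m1 = d NAND e = 0 NAND 1 = 1
m4 = a NAND e = 0 NAND 1 = 1
m5 = e AND m4 = 1 AND 1 = 1
m6 = e NAND m5 = 1 NAND 1 = 0
m7 = m5 OR m1 = 1 OR 1 = 1
m8 = m7 NAND m0 = 1 NAND 0 = 1
m10 = m0 NOR m4 = 0 NOR 1 = 0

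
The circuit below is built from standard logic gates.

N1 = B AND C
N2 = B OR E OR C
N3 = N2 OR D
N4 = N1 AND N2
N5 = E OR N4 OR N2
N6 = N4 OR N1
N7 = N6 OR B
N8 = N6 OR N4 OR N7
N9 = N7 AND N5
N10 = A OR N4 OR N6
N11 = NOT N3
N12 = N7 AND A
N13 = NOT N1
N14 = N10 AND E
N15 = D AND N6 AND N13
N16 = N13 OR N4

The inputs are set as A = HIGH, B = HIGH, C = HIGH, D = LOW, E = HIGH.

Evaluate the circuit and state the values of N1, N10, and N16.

N1 = B AND C = HIGH AND HIGH = HIGH
N2 = B OR E OR C = HIGH OR HIGH OR HIGH = HIGH
N4 = N1 AND N2 = HIGH AND HIGH = HIGH
N6 = N4 OR N1 = HIGH OR HIGH = HIGH
N10 = A OR N4 OR N6 = HIGH OR HIGH OR HIGH = HIGH
N13 = NOT N1 = NOT HIGH = LOW
N16 = N13 OR N4 = LOW OR HIGH = HIGH

N1 = HIGH  N10 = HIGH  N16 = HIGH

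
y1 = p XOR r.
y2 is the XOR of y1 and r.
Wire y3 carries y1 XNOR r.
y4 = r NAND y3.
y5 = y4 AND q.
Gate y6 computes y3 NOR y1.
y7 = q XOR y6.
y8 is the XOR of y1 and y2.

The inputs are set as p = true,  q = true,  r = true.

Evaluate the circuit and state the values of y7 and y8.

y7 = false, y8 = true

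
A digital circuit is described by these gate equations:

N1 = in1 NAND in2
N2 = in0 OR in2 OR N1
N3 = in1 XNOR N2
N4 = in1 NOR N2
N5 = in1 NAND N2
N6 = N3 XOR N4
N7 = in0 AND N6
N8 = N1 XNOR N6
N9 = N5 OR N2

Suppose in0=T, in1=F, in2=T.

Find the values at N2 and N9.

N1 = in1 NAND in2 = F NAND T = T
N2 = in0 OR in2 OR N1 = T OR T OR T = T
N5 = in1 NAND N2 = F NAND T = T
N9 = N5 OR N2 = T OR T = T

N2 = T, N9 = T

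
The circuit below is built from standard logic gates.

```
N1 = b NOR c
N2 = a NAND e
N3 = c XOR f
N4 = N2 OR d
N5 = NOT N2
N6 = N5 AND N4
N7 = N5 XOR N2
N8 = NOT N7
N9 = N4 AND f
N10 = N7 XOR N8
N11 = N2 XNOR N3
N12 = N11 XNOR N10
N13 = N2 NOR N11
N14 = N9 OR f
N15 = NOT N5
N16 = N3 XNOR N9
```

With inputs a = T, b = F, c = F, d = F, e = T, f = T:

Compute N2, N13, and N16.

N2 = F, N13 = T, N16 = F

N2 = a NAND e = T NAND T = F
N3 = c XOR f = F XOR T = T
N4 = N2 OR d = F OR F = F
N9 = N4 AND f = F AND T = F
N11 = N2 XNOR N3 = F XNOR T = F
N13 = N2 NOR N11 = F NOR F = T
N16 = N3 XNOR N9 = T XNOR F = F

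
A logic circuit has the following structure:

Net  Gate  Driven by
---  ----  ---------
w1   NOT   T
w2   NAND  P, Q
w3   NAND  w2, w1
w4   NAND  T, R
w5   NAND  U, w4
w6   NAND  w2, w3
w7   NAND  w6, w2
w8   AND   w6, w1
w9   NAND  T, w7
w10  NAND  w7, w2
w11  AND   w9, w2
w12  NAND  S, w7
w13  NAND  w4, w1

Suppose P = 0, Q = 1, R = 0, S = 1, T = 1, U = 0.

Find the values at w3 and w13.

w1 = NOT T = NOT 1 = 0
w2 = P NAND Q = 0 NAND 1 = 1
w3 = w2 NAND w1 = 1 NAND 0 = 1
w4 = T NAND R = 1 NAND 0 = 1
w13 = w4 NAND w1 = 1 NAND 0 = 1

w3 = 1; w13 = 1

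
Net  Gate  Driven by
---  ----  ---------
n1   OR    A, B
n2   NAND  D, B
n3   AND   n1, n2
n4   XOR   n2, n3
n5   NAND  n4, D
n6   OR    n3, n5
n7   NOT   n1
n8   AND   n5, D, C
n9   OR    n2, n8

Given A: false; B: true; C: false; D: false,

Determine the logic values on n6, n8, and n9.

n1 = A OR B = false OR true = true
n2 = D NAND B = false NAND true = true
n3 = n1 AND n2 = true AND true = true
n4 = n2 XOR n3 = true XOR true = false
n5 = n4 NAND D = false NAND false = true
n6 = n3 OR n5 = true OR true = true
n8 = n5 AND D AND C = true AND false AND false = false
n9 = n2 OR n8 = true OR false = true

n6 = true  n8 = false  n9 = true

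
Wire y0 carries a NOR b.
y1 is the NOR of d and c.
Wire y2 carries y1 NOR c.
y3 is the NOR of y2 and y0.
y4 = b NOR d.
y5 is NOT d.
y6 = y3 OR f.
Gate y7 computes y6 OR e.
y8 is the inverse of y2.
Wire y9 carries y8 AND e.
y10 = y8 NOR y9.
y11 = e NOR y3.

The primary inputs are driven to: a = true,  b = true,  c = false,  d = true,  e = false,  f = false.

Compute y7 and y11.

y7 = false, y11 = true

y0 = a NOR b = true NOR true = false
y1 = d NOR c = true NOR false = false
y2 = y1 NOR c = false NOR false = true
y3 = y2 NOR y0 = true NOR false = false
y6 = y3 OR f = false OR false = false
y7 = y6 OR e = false OR false = false
y11 = e NOR y3 = false NOR false = true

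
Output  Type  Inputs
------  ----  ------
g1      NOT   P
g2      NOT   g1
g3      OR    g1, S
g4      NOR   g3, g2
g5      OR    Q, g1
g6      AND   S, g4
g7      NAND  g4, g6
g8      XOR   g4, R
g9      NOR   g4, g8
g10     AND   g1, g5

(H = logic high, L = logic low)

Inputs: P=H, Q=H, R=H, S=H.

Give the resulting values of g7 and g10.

g7 = H, g10 = L

g1 = NOT P = NOT H = L
g2 = NOT g1 = NOT L = H
g3 = g1 OR S = L OR H = H
g4 = g3 NOR g2 = H NOR H = L
g5 = Q OR g1 = H OR L = H
g6 = S AND g4 = H AND L = L
g7 = g4 NAND g6 = L NAND L = H
g10 = g1 AND g5 = L AND H = L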